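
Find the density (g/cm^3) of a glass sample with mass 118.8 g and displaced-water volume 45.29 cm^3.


Use the definition of density:
  rho = mass / volume
  rho = 118.8 / 45.29 = 2.623 g/cm^3

2.623 g/cm^3


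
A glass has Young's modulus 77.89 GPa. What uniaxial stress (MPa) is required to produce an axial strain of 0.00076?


Rearrange E = sigma / epsilon:
  sigma = E * epsilon
  E (MPa) = 77.89 * 1000 = 77890
  sigma = 77890 * 0.00076 = 59.2 MPa

59.2 MPa


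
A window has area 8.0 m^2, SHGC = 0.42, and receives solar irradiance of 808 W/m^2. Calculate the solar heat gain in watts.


Solar heat gain: Q = Area * SHGC * Irradiance
  Q = 8.0 * 0.42 * 808 = 2714.9 W

2714.9 W


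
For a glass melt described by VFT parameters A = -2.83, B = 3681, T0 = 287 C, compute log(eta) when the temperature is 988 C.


VFT equation: log(eta) = A + B / (T - T0)
  T - T0 = 988 - 287 = 701
  B / (T - T0) = 3681 / 701 = 5.251
  log(eta) = -2.83 + 5.251 = 2.421

2.421


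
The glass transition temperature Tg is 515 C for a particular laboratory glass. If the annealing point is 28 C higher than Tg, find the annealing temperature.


The annealing temperature is Tg plus the offset:
  T_anneal = 515 + 28 = 543 C

543 C


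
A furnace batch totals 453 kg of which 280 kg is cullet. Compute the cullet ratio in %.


Cullet ratio = (cullet mass / total batch mass) * 100
  Ratio = 280 / 453 * 100 = 61.81%

61.81%


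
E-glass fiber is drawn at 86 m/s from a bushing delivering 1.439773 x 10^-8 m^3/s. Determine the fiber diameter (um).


Cross-sectional area from continuity:
  A = Q / v = 1.439773 x 10^-8 / 86 = 1.674155 x 10^-10 m^2
Diameter from circular cross-section:
  d = sqrt(4A / pi) * 10^6 (m -> um)
  d = sqrt(4 * 1.674155 x 10^-10 / pi) * 10^6 = 14.6 um

14.6 um


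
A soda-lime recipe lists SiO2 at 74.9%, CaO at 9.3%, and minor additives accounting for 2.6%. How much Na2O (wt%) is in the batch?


Pieces sum to 100%:
  Na2O = 100 - (SiO2 + CaO + others)
  Na2O = 100 - (74.9 + 9.3 + 2.6) = 13.2%

13.2%


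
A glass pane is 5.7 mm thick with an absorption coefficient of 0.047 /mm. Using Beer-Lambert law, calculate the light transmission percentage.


Beer-Lambert law: T = exp(-alpha * thickness)
  exponent = -0.047 * 5.7 = -0.2679
  T = exp(-0.2679) = 0.765
  Percentage = 0.765 * 100 = 76.5%

76.5%


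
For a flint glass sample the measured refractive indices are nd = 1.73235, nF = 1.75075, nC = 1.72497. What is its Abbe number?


Abbe number formula: Vd = (nd - 1) / (nF - nC)
  nd - 1 = 1.73235 - 1 = 0.73235
  nF - nC = 1.75075 - 1.72497 = 0.02578
  Vd = 0.73235 / 0.02578 = 28.41

28.41


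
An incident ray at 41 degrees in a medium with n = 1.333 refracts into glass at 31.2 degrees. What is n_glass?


Apply Snell's law: n1 * sin(theta1) = n2 * sin(theta2)
  n2 = n1 * sin(theta1) / sin(theta2)
  sin(41) = 0.656059
  sin(31.2) = 0.518027
  n2 = 1.333 * 0.656059 / 0.518027 = 1.6882

1.6882


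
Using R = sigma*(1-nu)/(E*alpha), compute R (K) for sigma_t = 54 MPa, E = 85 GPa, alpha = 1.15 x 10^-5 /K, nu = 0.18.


Thermal shock resistance: R = sigma * (1 - nu) / (E * alpha)
  Numerator = 54 * (1 - 0.18) = 44.28
  Denominator = 85 * 1000 * (1.15 x 10^-5) = 0.9775
  R = 44.28 / 0.9775 = 45.3 K

45.3 K


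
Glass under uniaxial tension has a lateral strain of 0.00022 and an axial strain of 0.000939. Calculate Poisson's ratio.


Poisson's ratio: nu = lateral strain / axial strain
  nu = 0.00022 / 0.000939 = 0.2343

0.2343


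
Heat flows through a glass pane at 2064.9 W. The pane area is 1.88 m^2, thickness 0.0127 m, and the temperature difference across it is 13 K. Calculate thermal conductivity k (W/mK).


Fourier's law rearranged: k = Q * t / (A * dT)
  Numerator = 2064.9 * 0.0127 = 26.22423
  Denominator = 1.88 * 13 = 24.44
  k = 26.22423 / 24.44 = 1.073 W/mK

1.073 W/mK


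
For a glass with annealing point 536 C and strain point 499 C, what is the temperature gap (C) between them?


Gap = T_anneal - T_strain:
  gap = 536 - 499 = 37 C

37 C


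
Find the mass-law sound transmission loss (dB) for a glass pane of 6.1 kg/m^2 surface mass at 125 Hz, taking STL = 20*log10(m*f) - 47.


Mass law: STL = 20 * log10(m * f) - 47
  m * f = 6.1 * 125 = 762.5
  log10(762.5) = 2.88224
  STL = 20 * 2.88224 - 47 = 57.6448 - 47 = 10.6 dB

10.6 dB


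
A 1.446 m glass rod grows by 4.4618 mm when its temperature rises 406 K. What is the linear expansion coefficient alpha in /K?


Rearrange dL = alpha * L0 * dT for alpha:
  alpha = dL / (L0 * dT)
  alpha = (4.4618 / 1000) / (1.446 * 406) = 0.0000076 /K = 7.6 x 10^-6 /K

7.6 x 10^-6 /K


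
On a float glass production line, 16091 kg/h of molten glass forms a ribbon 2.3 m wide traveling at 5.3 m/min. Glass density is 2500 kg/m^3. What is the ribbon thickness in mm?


Ribbon cross-section from mass balance:
  Volume rate = throughput / density = 16091 / 2500 = 6.4364 m^3/h
  thickness = volume rate / (speed * 60 * width), i.e.
  thickness = throughput / (60 * speed * width * density) * 1000
  thickness = 16091 / (60 * 5.3 * 2.3 * 2500) * 1000 = 8.8 mm

8.8 mm


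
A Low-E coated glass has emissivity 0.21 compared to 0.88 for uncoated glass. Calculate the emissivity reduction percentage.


Percentage reduction = (1 - coated/uncoated) * 100
  Ratio = 0.21 / 0.88 = 0.2386
  Reduction = (1 - 0.2386) * 100 = 76.1%

76.1%


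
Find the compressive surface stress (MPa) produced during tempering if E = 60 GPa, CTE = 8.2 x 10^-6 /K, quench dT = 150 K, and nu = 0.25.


Tempering stress: sigma = E * alpha * dT / (1 - nu)
  E (MPa) = 60 * 1000 = 60000
  Numerator = 60000 * (8.2 x 10^-6) * 150 = 73.8
  Denominator = 1 - 0.25 = 0.75
  sigma = 73.8 / 0.75 = 98.4 MPa

98.4 MPa


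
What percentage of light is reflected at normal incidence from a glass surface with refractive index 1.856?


Fresnel reflectance at normal incidence:
  R = ((n - 1)/(n + 1))^2
  (n - 1)/(n + 1) = (1.856 - 1)/(1.856 + 1) = 0.29972
  R = 0.29972^2 = 0.0898321
  R(%) = 0.0898321 * 100 = 8.983%

8.983%


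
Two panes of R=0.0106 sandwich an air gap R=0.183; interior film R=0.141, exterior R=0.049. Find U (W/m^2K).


Total thermal resistance (series):
  R_total = R_in + R_glass + R_air + R_glass + R_out
  R_total = 0.141 + 0.0106 + 0.183 + 0.0106 + 0.049 = 0.3942 m^2K/W
U-value = 1 / R_total = 1 / 0.3942 = 2.537 W/m^2K

2.537 W/m^2K


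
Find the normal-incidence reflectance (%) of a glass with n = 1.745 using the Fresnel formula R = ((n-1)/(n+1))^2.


Fresnel reflectance at normal incidence:
  R = ((n - 1)/(n + 1))^2
  (n - 1)/(n + 1) = (1.745 - 1)/(1.745 + 1) = 0.271403
  R = 0.271403^2 = 0.0736596
  R(%) = 0.0736596 * 100 = 7.366%

7.366%


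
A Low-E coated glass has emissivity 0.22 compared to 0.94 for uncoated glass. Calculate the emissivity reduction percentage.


Percentage reduction = (1 - coated/uncoated) * 100
  Ratio = 0.22 / 0.94 = 0.234
  Reduction = (1 - 0.234) * 100 = 76.6%

76.6%


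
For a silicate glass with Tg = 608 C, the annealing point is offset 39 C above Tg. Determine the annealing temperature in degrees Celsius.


The annealing temperature is Tg plus the offset:
  T_anneal = 608 + 39 = 647 C

647 C


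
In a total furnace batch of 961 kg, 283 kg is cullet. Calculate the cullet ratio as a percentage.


Cullet ratio = (cullet mass / total batch mass) * 100
  Ratio = 283 / 961 * 100 = 29.45%

29.45%


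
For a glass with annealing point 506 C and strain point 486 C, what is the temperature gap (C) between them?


Gap = T_anneal - T_strain:
  gap = 506 - 486 = 20 C

20 C


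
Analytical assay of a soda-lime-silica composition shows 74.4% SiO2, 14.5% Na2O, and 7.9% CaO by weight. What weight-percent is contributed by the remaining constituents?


Sum the three major oxides:
  SiO2 + Na2O + CaO = 74.4 + 14.5 + 7.9 = 96.8%
Subtract from 100%:
  Others = 100 - 96.8 = 3.2%

3.2%


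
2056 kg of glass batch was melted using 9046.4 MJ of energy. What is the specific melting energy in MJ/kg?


Rearrange E = m * s for s:
  s = E / m
  s = 9046.4 / 2056 = 4.4 MJ/kg

4.4 MJ/kg


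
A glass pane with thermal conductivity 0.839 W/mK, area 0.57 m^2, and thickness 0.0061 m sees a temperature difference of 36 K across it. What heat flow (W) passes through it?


Fourier's law: Q = k * A * dT / t
  Q = 0.839 * 0.57 * 36 / 0.0061
  Q = 17.21628 / 0.0061 = 2822.3 W

2822.3 W


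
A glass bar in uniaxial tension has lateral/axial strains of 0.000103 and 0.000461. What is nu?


Poisson's ratio: nu = lateral strain / axial strain
  nu = 0.000103 / 0.000461 = 0.2234

0.2234


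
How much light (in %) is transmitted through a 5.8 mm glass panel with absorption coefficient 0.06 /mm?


Beer-Lambert law: T = exp(-alpha * thickness)
  exponent = -0.06 * 5.8 = -0.348
  T = exp(-0.348) = 0.7061
  Percentage = 0.7061 * 100 = 70.61%

70.61%


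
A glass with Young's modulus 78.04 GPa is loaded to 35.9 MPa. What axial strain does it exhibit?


Rearrange E = sigma / epsilon:
  epsilon = sigma / E
  E (MPa) = 78.04 * 1000 = 78040
  epsilon = 35.9 / 78040 = 0.00046

0.00046


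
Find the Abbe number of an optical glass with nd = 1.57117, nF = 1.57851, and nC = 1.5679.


Abbe number formula: Vd = (nd - 1) / (nF - nC)
  nd - 1 = 1.57117 - 1 = 0.57117
  nF - nC = 1.57851 - 1.5679 = 0.01061
  Vd = 0.57117 / 0.01061 = 53.83

53.83


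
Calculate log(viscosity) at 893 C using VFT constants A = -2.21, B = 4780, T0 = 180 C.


VFT equation: log(eta) = A + B / (T - T0)
  T - T0 = 893 - 180 = 713
  B / (T - T0) = 4780 / 713 = 6.704
  log(eta) = -2.21 + 6.704 = 4.494

4.494


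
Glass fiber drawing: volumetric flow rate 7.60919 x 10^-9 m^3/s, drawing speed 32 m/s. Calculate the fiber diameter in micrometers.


Cross-sectional area from continuity:
  A = Q / v = 7.60919 x 10^-9 / 32 = 2.377872 x 10^-10 m^2
Diameter from circular cross-section:
  d = sqrt(4A / pi) * 10^6 (m -> um)
  d = sqrt(4 * 2.377872 x 10^-10 / pi) * 10^6 = 17.4 um

17.4 um


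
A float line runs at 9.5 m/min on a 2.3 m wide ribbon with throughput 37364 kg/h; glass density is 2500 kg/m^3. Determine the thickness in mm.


Ribbon cross-section from mass balance:
  Volume rate = throughput / density = 37364 / 2500 = 14.9456 m^3/h
  thickness = volume rate / (speed * 60 * width), i.e.
  thickness = throughput / (60 * speed * width * density) * 1000
  thickness = 37364 / (60 * 9.5 * 2.3 * 2500) * 1000 = 11.4 mm

11.4 mm


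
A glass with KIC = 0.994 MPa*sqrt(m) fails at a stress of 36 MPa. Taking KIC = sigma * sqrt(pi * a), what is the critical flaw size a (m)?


Rearrange KIC = sigma * sqrt(pi * a):
  sqrt(pi * a) = KIC / sigma
  sqrt(pi * a) = 0.994 / 36 = 0.027611
  a = (KIC / sigma)^2 / pi
  a = 0.027611^2 / pi = 0.0002427 m

0.0002427 m


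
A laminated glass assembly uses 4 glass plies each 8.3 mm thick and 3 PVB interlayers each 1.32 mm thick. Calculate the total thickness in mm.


Total thickness = glass contribution + PVB contribution
  Glass: 4 * 8.3 = 33.2 mm
  PVB: 3 * 1.32 = 3.96 mm
  Total = 33.2 + 3.96 = 37.16 mm

37.16 mm


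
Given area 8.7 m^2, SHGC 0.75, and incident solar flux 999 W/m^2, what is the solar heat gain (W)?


Solar heat gain: Q = Area * SHGC * Irradiance
  Q = 8.7 * 0.75 * 999 = 6518.5 W

6518.5 W


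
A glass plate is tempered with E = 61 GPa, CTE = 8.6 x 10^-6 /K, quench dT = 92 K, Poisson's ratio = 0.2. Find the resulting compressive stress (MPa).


Tempering stress: sigma = E * alpha * dT / (1 - nu)
  E (MPa) = 61 * 1000 = 61000
  Numerator = 61000 * (8.6 x 10^-6) * 92 = 48.2632
  Denominator = 1 - 0.2 = 0.8
  sigma = 48.2632 / 0.8 = 60.3 MPa

60.3 MPa


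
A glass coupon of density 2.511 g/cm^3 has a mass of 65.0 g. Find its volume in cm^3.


Rearrange rho = m / V:
  V = m / rho
  V = 65.0 / 2.511 = 25.886 cm^3

25.886 cm^3


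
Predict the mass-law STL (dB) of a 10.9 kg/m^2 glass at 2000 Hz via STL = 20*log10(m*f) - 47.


Mass law: STL = 20 * log10(m * f) - 47
  m * f = 10.9 * 2000 = 21800
  log10(21800) = 4.33846
  STL = 20 * 4.33846 - 47 = 86.7692 - 47 = 39.8 dB

39.8 dB


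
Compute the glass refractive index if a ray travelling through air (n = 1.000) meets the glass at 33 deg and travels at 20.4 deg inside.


Apply Snell's law: n1 * sin(theta1) = n2 * sin(theta2)
  n2 = n1 * sin(theta1) / sin(theta2)
  sin(33) = 0.544639
  sin(20.4) = 0.348572
  n2 = 1.000 * 0.544639 / 0.348572 = 1.5625

1.5625


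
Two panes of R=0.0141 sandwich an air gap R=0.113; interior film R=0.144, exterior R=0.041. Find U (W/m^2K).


Total thermal resistance (series):
  R_total = R_in + R_glass + R_air + R_glass + R_out
  R_total = 0.144 + 0.0141 + 0.113 + 0.0141 + 0.041 = 0.3262 m^2K/W
U-value = 1 / R_total = 1 / 0.3262 = 3.066 W/m^2K

3.066 W/m^2K


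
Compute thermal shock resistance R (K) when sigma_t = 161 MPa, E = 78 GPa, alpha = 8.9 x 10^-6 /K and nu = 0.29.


Thermal shock resistance: R = sigma * (1 - nu) / (E * alpha)
  Numerator = 161 * (1 - 0.29) = 114.31
  Denominator = 78 * 1000 * (8.9 x 10^-6) = 0.6942
  R = 114.31 / 0.6942 = 164.7 K

164.7 K


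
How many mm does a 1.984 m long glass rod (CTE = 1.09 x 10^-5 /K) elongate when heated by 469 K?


Thermal expansion formula: dL = alpha * L0 * dT
  dL = (1.09 x 10^-5) * 1.984 * 469 = 0.01014241 m
Convert to mm: 0.01014241 * 1000 = 10.1424 mm

10.1424 mm


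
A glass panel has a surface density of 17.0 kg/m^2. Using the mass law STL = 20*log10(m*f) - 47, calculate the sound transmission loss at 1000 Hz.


Mass law: STL = 20 * log10(m * f) - 47
  m * f = 17.0 * 1000 = 17000
  log10(17000) = 4.23045
  STL = 20 * 4.23045 - 47 = 84.609 - 47 = 37.6 dB

37.6 dB


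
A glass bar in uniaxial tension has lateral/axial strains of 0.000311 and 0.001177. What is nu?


Poisson's ratio: nu = lateral strain / axial strain
  nu = 0.000311 / 0.001177 = 0.2642

0.2642


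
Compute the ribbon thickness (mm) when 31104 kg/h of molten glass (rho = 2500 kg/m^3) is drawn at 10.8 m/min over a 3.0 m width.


Ribbon cross-section from mass balance:
  Volume rate = throughput / density = 31104 / 2500 = 12.4416 m^3/h
  thickness = volume rate / (speed * 60 * width), i.e.
  thickness = throughput / (60 * speed * width * density) * 1000
  thickness = 31104 / (60 * 10.8 * 3.0 * 2500) * 1000 = 6.4 mm

6.4 mm


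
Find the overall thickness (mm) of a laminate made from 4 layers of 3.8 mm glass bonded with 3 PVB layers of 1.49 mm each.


Total thickness = glass contribution + PVB contribution
  Glass: 4 * 3.8 = 15.2 mm
  PVB: 3 * 1.49 = 4.47 mm
  Total = 15.2 + 4.47 = 19.67 mm

19.67 mm


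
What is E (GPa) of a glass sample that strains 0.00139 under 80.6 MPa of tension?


Young's modulus: E = stress / strain
  E = 80.6 MPa / 0.00139 = 57985.61 MPa
Convert to GPa: 57985.61 / 1000 = 57.99 GPa

57.99 GPa


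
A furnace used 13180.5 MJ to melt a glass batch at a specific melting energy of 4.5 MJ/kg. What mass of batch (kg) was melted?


Rearrange E = m * s for m:
  m = E / s
  m = 13180.5 / 4.5 = 2929.0 kg

2929.0 kg


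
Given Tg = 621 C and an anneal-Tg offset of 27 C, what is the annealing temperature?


The annealing temperature is Tg plus the offset:
  T_anneal = 621 + 27 = 648 C

648 C


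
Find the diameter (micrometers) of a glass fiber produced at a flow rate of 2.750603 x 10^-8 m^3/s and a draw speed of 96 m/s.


Cross-sectional area from continuity:
  A = Q / v = 2.750603 x 10^-8 / 96 = 2.865211 x 10^-10 m^2
Diameter from circular cross-section:
  d = sqrt(4A / pi) * 10^6 (m -> um)
  d = sqrt(4 * 2.865211 x 10^-10 / pi) * 10^6 = 19.1 um

19.1 um


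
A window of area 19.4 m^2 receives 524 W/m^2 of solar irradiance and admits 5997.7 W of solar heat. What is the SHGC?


Rearrange Q = Area * SHGC * Irradiance:
  SHGC = Q / (Area * Irradiance)
  SHGC = 5997.7 / (19.4 * 524) = 0.59

0.59


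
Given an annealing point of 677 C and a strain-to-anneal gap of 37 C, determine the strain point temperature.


Strain point = annealing point - difference:
  T_strain = 677 - 37 = 640 C

640 C


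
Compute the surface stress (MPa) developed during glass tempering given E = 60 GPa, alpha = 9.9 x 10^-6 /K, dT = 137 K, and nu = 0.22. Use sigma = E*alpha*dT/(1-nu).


Tempering stress: sigma = E * alpha * dT / (1 - nu)
  E (MPa) = 60 * 1000 = 60000
  Numerator = 60000 * (9.9 x 10^-6) * 137 = 81.378
  Denominator = 1 - 0.22 = 0.78
  sigma = 81.378 / 0.78 = 104.3 MPa

104.3 MPa


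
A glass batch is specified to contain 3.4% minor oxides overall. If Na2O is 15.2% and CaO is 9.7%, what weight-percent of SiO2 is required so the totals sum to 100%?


Known pieces sum to 100%:
  SiO2 = 100 - (others + Na2O + CaO)
  SiO2 = 100 - (3.4 + 15.2 + 9.7) = 71.7%

71.7%


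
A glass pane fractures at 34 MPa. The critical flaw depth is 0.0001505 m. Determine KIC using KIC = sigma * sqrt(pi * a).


Fracture toughness: KIC = sigma * sqrt(pi * a)
  pi * a = pi * 0.0001505 = 0.00047281
  sqrt(pi * a) = 0.021744
  KIC = 34 * 0.021744 = 0.739 MPa*sqrt(m)

0.739 MPa*sqrt(m)


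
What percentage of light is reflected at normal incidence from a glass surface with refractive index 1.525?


Fresnel reflectance at normal incidence:
  R = ((n - 1)/(n + 1))^2
  (n - 1)/(n + 1) = (1.525 - 1)/(1.525 + 1) = 0.207921
  R = 0.207921^2 = 0.0432311
  R(%) = 0.0432311 * 100 = 4.323%

4.323%


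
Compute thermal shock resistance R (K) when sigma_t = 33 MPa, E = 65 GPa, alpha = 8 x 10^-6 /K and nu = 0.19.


Thermal shock resistance: R = sigma * (1 - nu) / (E * alpha)
  Numerator = 33 * (1 - 0.19) = 26.73
  Denominator = 65 * 1000 * (8 x 10^-6) = 0.52
  R = 26.73 / 0.52 = 51.4 K

51.4 K


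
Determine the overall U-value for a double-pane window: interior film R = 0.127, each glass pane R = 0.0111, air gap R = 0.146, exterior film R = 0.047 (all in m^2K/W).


Total thermal resistance (series):
  R_total = R_in + R_glass + R_air + R_glass + R_out
  R_total = 0.127 + 0.0111 + 0.146 + 0.0111 + 0.047 = 0.3422 m^2K/W
U-value = 1 / R_total = 1 / 0.3422 = 2.922 W/m^2K

2.922 W/m^2K


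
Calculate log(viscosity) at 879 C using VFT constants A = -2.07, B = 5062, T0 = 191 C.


VFT equation: log(eta) = A + B / (T - T0)
  T - T0 = 879 - 191 = 688
  B / (T - T0) = 5062 / 688 = 7.358
  log(eta) = -2.07 + 7.358 = 5.288

5.288


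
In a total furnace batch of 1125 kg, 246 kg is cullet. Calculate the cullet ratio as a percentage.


Cullet ratio = (cullet mass / total batch mass) * 100
  Ratio = 246 / 1125 * 100 = 21.87%

21.87%


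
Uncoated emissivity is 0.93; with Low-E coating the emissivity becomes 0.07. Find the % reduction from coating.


Percentage reduction = (1 - coated/uncoated) * 100
  Ratio = 0.07 / 0.93 = 0.0753
  Reduction = (1 - 0.0753) * 100 = 92.5%

92.5%


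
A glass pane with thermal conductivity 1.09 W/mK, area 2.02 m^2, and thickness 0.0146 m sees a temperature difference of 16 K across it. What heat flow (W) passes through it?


Fourier's law: Q = k * A * dT / t
  Q = 1.09 * 2.02 * 16 / 0.0146
  Q = 35.2288 / 0.0146 = 2412.9 W

2412.9 W


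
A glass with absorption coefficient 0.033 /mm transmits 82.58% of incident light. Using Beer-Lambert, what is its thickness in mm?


Rearrange T = exp(-alpha * thickness):
  thickness = -ln(T) / alpha
  T = 82.58/100 = 0.8258
  ln(T) = -0.1914
  -ln(T) = 0.1914
  thickness = 0.1914 / 0.033 = 5.8 mm

5.8 mm


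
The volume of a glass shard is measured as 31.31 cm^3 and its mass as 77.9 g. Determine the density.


Use the definition of density:
  rho = mass / volume
  rho = 77.9 / 31.31 = 2.488 g/cm^3

2.488 g/cm^3


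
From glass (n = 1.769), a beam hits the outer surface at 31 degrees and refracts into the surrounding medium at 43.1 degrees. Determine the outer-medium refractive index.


Apply Snell's law: n1 * sin(theta1) = n2 * sin(theta2)
  n2 = n1 * sin(theta1) / sin(theta2)
  sin(31) = 0.515038
  sin(43.1) = 0.683274
  n2 = 1.769 * 0.515038 / 0.683274 = 1.3334

1.3334


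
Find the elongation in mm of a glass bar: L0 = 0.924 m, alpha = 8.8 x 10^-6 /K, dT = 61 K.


Thermal expansion formula: dL = alpha * L0 * dT
  dL = (8.8 x 10^-6) * 0.924 * 61 = 0.000496 m
Convert to mm: 0.000496 * 1000 = 0.496 mm

0.496 mm


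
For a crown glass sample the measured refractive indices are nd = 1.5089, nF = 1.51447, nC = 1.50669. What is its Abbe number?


Abbe number formula: Vd = (nd - 1) / (nF - nC)
  nd - 1 = 1.5089 - 1 = 0.5089
  nF - nC = 1.51447 - 1.50669 = 0.00778
  Vd = 0.5089 / 0.00778 = 65.41

65.41


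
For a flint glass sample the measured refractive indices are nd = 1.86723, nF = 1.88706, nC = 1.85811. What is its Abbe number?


Abbe number formula: Vd = (nd - 1) / (nF - nC)
  nd - 1 = 1.86723 - 1 = 0.86723
  nF - nC = 1.88706 - 1.85811 = 0.02895
  Vd = 0.86723 / 0.02895 = 29.96

29.96


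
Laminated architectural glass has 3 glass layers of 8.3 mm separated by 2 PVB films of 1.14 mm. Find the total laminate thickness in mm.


Total thickness = glass contribution + PVB contribution
  Glass: 3 * 8.3 = 24.9 mm
  PVB: 2 * 1.14 = 2.28 mm
  Total = 24.9 + 2.28 = 27.18 mm

27.18 mm


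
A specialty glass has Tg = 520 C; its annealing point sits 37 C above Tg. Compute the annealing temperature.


The annealing temperature is Tg plus the offset:
  T_anneal = 520 + 37 = 557 C

557 C


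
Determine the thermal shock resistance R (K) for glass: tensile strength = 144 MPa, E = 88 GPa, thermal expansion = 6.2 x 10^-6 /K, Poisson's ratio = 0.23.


Thermal shock resistance: R = sigma * (1 - nu) / (E * alpha)
  Numerator = 144 * (1 - 0.23) = 110.88
  Denominator = 88 * 1000 * (6.2 x 10^-6) = 0.5456
  R = 110.88 / 0.5456 = 203.2 K

203.2 K


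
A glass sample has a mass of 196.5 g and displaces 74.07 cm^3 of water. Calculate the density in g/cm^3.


Use the definition of density:
  rho = mass / volume
  rho = 196.5 / 74.07 = 2.653 g/cm^3

2.653 g/cm^3


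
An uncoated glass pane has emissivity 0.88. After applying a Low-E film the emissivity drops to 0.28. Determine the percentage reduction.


Percentage reduction = (1 - coated/uncoated) * 100
  Ratio = 0.28 / 0.88 = 0.3182
  Reduction = (1 - 0.3182) * 100 = 68.2%

68.2%


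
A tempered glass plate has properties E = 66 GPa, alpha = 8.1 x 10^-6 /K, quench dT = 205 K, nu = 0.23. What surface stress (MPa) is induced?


Tempering stress: sigma = E * alpha * dT / (1 - nu)
  E (MPa) = 66 * 1000 = 66000
  Numerator = 66000 * (8.1 x 10^-6) * 205 = 109.593
  Denominator = 1 - 0.23 = 0.77
  sigma = 109.593 / 0.77 = 142.3 MPa

142.3 MPa


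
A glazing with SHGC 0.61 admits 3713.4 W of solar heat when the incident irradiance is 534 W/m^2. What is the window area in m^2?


Rearrange Q = Area * SHGC * Irradiance:
  Area = Q / (SHGC * Irradiance)
  Area = 3713.4 / (0.61 * 534) = 11.4 m^2

11.4 m^2


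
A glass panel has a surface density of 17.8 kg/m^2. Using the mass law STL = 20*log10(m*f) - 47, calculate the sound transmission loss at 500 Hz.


Mass law: STL = 20 * log10(m * f) - 47
  m * f = 17.8 * 500 = 8900
  log10(8900) = 3.94939
  STL = 20 * 3.94939 - 47 = 78.9878 - 47 = 32.0 dB

32.0 dB


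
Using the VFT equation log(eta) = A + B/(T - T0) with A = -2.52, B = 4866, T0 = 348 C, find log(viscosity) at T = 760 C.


VFT equation: log(eta) = A + B / (T - T0)
  T - T0 = 760 - 348 = 412
  B / (T - T0) = 4866 / 412 = 11.811
  log(eta) = -2.52 + 11.811 = 9.291

9.291


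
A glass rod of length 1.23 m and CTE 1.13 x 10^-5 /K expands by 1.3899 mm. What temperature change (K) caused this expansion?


Rearrange dL = alpha * L0 * dT for dT:
  dT = dL / (alpha * L0)
  dL (m) = 1.3899 / 1000 = 0.0013899
  dT = 0.0013899 / ((1.13 x 10^-5) * 1.23) = 100.0 K

100.0 K


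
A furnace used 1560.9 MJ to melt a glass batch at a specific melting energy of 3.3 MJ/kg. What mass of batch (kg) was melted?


Rearrange E = m * s for m:
  m = E / s
  m = 1560.9 / 3.3 = 473.0 kg

473.0 kg


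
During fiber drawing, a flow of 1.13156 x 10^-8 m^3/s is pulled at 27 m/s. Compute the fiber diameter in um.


Cross-sectional area from continuity:
  A = Q / v = 1.13156 x 10^-8 / 27 = 4.190963 x 10^-10 m^2
Diameter from circular cross-section:
  d = sqrt(4A / pi) * 10^6 (m -> um)
  d = sqrt(4 * 4.190963 x 10^-10 / pi) * 10^6 = 23.1 um

23.1 um


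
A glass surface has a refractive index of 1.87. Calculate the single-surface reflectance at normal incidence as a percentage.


Fresnel reflectance at normal incidence:
  R = ((n - 1)/(n + 1))^2
  (n - 1)/(n + 1) = (1.87 - 1)/(1.87 + 1) = 0.303136
  R = 0.303136^2 = 0.0918914
  R(%) = 0.0918914 * 100 = 9.189%

9.189%


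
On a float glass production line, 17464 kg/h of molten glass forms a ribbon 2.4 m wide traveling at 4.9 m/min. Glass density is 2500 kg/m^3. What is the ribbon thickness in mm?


Ribbon cross-section from mass balance:
  Volume rate = throughput / density = 17464 / 2500 = 6.9856 m^3/h
  thickness = volume rate / (speed * 60 * width), i.e.
  thickness = throughput / (60 * speed * width * density) * 1000
  thickness = 17464 / (60 * 4.9 * 2.4 * 2500) * 1000 = 9.9 mm

9.9 mm


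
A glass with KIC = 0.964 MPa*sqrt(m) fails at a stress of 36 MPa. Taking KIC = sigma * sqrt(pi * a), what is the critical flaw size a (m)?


Rearrange KIC = sigma * sqrt(pi * a):
  sqrt(pi * a) = KIC / sigma
  sqrt(pi * a) = 0.964 / 36 = 0.026778
  a = (KIC / sigma)^2 / pi
  a = 0.026778^2 / pi = 0.0002282 m

0.0002282 m


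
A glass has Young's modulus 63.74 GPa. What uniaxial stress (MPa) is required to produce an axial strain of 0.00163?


Rearrange E = sigma / epsilon:
  sigma = E * epsilon
  E (MPa) = 63.74 * 1000 = 63740
  sigma = 63740 * 0.00163 = 103.9 MPa

103.9 MPa


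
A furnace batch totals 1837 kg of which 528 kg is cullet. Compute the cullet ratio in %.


Cullet ratio = (cullet mass / total batch mass) * 100
  Ratio = 528 / 1837 * 100 = 28.74%

28.74%


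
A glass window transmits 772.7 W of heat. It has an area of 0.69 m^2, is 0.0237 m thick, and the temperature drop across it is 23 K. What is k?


Fourier's law rearranged: k = Q * t / (A * dT)
  Numerator = 772.7 * 0.0237 = 18.31299
  Denominator = 0.69 * 23 = 15.87
  k = 18.31299 / 15.87 = 1.154 W/mK

1.154 W/mK


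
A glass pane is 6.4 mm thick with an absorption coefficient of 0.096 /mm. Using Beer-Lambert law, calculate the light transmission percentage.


Beer-Lambert law: T = exp(-alpha * thickness)
  exponent = -0.096 * 6.4 = -0.6144
  T = exp(-0.6144) = 0.541
  Percentage = 0.541 * 100 = 54.1%

54.1%


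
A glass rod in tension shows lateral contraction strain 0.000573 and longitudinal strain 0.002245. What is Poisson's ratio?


Poisson's ratio: nu = lateral strain / axial strain
  nu = 0.000573 / 0.002245 = 0.2552

0.2552


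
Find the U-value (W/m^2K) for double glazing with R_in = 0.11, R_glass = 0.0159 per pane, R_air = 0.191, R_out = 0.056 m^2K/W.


Total thermal resistance (series):
  R_total = R_in + R_glass + R_air + R_glass + R_out
  R_total = 0.11 + 0.0159 + 0.191 + 0.0159 + 0.056 = 0.3888 m^2K/W
U-value = 1 / R_total = 1 / 0.3888 = 2.572 W/m^2K

2.572 W/m^2K


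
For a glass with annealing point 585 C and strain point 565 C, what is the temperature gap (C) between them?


Gap = T_anneal - T_strain:
  gap = 585 - 565 = 20 C

20 C


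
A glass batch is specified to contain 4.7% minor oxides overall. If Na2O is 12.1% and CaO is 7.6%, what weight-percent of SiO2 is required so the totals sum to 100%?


Known pieces sum to 100%:
  SiO2 = 100 - (others + Na2O + CaO)
  SiO2 = 100 - (4.7 + 12.1 + 7.6) = 75.6%

75.6%


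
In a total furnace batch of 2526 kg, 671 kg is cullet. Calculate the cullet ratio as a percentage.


Cullet ratio = (cullet mass / total batch mass) * 100
  Ratio = 671 / 2526 * 100 = 26.56%

26.56%


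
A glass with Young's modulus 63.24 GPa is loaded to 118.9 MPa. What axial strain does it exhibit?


Rearrange E = sigma / epsilon:
  epsilon = sigma / E
  E (MPa) = 63.24 * 1000 = 63240
  epsilon = 118.9 / 63240 = 0.00188

0.00188


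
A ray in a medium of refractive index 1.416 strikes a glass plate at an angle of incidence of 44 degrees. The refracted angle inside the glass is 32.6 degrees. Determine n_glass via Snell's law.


Apply Snell's law: n1 * sin(theta1) = n2 * sin(theta2)
  n2 = n1 * sin(theta1) / sin(theta2)
  sin(44) = 0.694658
  sin(32.6) = 0.538771
  n2 = 1.416 * 0.694658 / 0.538771 = 1.8257

1.8257


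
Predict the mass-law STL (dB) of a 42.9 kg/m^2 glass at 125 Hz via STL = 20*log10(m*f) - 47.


Mass law: STL = 20 * log10(m * f) - 47
  m * f = 42.9 * 125 = 5362.5
  log10(5362.5) = 3.72937
  STL = 20 * 3.72937 - 47 = 74.5874 - 47 = 27.6 dB

27.6 dB


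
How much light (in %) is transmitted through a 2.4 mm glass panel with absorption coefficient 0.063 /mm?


Beer-Lambert law: T = exp(-alpha * thickness)
  exponent = -0.063 * 2.4 = -0.1512
  T = exp(-0.1512) = 0.8597
  Percentage = 0.8597 * 100 = 85.97%

85.97%


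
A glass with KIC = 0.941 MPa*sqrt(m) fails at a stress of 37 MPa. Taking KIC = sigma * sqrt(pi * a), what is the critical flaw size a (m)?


Rearrange KIC = sigma * sqrt(pi * a):
  sqrt(pi * a) = KIC / sigma
  sqrt(pi * a) = 0.941 / 37 = 0.025432
  a = (KIC / sigma)^2 / pi
  a = 0.025432^2 / pi = 0.0002059 m

0.0002059 m


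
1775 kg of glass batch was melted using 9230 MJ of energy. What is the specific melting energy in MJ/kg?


Rearrange E = m * s for s:
  s = E / m
  s = 9230 / 1775 = 5.2 MJ/kg

5.2 MJ/kg


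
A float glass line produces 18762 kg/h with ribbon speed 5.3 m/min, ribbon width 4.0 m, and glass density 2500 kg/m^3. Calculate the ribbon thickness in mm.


Ribbon cross-section from mass balance:
  Volume rate = throughput / density = 18762 / 2500 = 7.5048 m^3/h
  thickness = volume rate / (speed * 60 * width), i.e.
  thickness = throughput / (60 * speed * width * density) * 1000
  thickness = 18762 / (60 * 5.3 * 4.0 * 2500) * 1000 = 5.9 mm

5.9 mm


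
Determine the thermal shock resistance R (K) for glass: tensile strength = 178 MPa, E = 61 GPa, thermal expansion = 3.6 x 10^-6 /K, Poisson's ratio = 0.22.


Thermal shock resistance: R = sigma * (1 - nu) / (E * alpha)
  Numerator = 178 * (1 - 0.22) = 138.84
  Denominator = 61 * 1000 * (3.6 x 10^-6) = 0.2196
  R = 138.84 / 0.2196 = 632.2 K

632.2 K


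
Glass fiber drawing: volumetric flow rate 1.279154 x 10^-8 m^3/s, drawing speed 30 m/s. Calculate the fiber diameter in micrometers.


Cross-sectional area from continuity:
  A = Q / v = 1.279154 x 10^-8 / 30 = 4.263847 x 10^-10 m^2
Diameter from circular cross-section:
  d = sqrt(4A / pi) * 10^6 (m -> um)
  d = sqrt(4 * 4.263847 x 10^-10 / pi) * 10^6 = 23.3 um

23.3 um


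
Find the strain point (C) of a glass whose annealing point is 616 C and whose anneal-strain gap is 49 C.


Strain point = annealing point - difference:
  T_strain = 616 - 49 = 567 C

567 C


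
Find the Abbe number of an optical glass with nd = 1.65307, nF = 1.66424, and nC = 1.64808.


Abbe number formula: Vd = (nd - 1) / (nF - nC)
  nd - 1 = 1.65307 - 1 = 0.65307
  nF - nC = 1.66424 - 1.64808 = 0.01616
  Vd = 0.65307 / 0.01616 = 40.41

40.41


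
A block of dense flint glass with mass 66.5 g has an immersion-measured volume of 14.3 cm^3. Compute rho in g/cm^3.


Use the definition of density:
  rho = mass / volume
  rho = 66.5 / 14.3 = 4.65 g/cm^3

4.65 g/cm^3


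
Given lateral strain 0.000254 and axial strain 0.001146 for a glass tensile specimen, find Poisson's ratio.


Poisson's ratio: nu = lateral strain / axial strain
  nu = 0.000254 / 0.001146 = 0.2216

0.2216


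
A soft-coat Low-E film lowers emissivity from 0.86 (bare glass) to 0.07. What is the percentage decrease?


Percentage reduction = (1 - coated/uncoated) * 100
  Ratio = 0.07 / 0.86 = 0.0814
  Reduction = (1 - 0.0814) * 100 = 91.9%

91.9%


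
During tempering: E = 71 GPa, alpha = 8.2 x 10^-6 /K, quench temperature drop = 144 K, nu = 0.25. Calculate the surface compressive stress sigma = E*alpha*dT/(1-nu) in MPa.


Tempering stress: sigma = E * alpha * dT / (1 - nu)
  E (MPa) = 71 * 1000 = 71000
  Numerator = 71000 * (8.2 x 10^-6) * 144 = 83.8368
  Denominator = 1 - 0.25 = 0.75
  sigma = 83.8368 / 0.75 = 111.8 MPa

111.8 MPa


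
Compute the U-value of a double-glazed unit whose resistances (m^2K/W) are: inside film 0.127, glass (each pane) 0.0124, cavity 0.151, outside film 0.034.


Total thermal resistance (series):
  R_total = R_in + R_glass + R_air + R_glass + R_out
  R_total = 0.127 + 0.0124 + 0.151 + 0.0124 + 0.034 = 0.3368 m^2K/W
U-value = 1 / R_total = 1 / 0.3368 = 2.969 W/m^2K

2.969 W/m^2K


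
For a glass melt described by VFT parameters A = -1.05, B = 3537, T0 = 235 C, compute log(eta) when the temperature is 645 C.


VFT equation: log(eta) = A + B / (T - T0)
  T - T0 = 645 - 235 = 410
  B / (T - T0) = 3537 / 410 = 8.627
  log(eta) = -1.05 + 8.627 = 7.577

7.577


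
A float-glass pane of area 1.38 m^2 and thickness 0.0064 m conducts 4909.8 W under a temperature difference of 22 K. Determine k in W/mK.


Fourier's law rearranged: k = Q * t / (A * dT)
  Numerator = 4909.8 * 0.0064 = 31.42272
  Denominator = 1.38 * 22 = 30.36
  k = 31.42272 / 30.36 = 1.035 W/mK

1.035 W/mK


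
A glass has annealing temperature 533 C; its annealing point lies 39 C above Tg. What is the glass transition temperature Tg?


Rearrange T_anneal = Tg + offset for Tg:
  Tg = T_anneal - offset = 533 - 39 = 494 C

494 C


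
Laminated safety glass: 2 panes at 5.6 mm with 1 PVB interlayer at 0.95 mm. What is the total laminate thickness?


Total thickness = glass contribution + PVB contribution
  Glass: 2 * 5.6 = 11.2 mm
  PVB: 1 * 0.95 = 0.95 mm
  Total = 11.2 + 0.95 = 12.15 mm

12.15 mm


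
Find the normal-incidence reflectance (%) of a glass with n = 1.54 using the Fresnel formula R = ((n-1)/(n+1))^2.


Fresnel reflectance at normal incidence:
  R = ((n - 1)/(n + 1))^2
  (n - 1)/(n + 1) = (1.54 - 1)/(1.54 + 1) = 0.212598
  R = 0.212598^2 = 0.0451979
  R(%) = 0.0451979 * 100 = 4.52%

4.52%


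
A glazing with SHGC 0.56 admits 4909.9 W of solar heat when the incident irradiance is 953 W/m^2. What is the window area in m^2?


Rearrange Q = Area * SHGC * Irradiance:
  Area = Q / (SHGC * Irradiance)
  Area = 4909.9 / (0.56 * 953) = 9.2 m^2

9.2 m^2


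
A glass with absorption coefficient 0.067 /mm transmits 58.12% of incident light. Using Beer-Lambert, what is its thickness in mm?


Rearrange T = exp(-alpha * thickness):
  thickness = -ln(T) / alpha
  T = 58.12/100 = 0.5812
  ln(T) = -0.54266
  -ln(T) = 0.54266
  thickness = 0.54266 / 0.067 = 8.1 mm

8.1 mm


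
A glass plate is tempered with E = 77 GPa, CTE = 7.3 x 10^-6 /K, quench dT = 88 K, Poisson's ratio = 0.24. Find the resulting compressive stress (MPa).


Tempering stress: sigma = E * alpha * dT / (1 - nu)
  E (MPa) = 77 * 1000 = 77000
  Numerator = 77000 * (7.3 x 10^-6) * 88 = 49.4648
  Denominator = 1 - 0.24 = 0.76
  sigma = 49.4648 / 0.76 = 65.1 MPa

65.1 MPa


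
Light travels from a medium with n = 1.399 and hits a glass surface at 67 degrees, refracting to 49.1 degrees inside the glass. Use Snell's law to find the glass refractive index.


Apply Snell's law: n1 * sin(theta1) = n2 * sin(theta2)
  n2 = n1 * sin(theta1) / sin(theta2)
  sin(67) = 0.920505
  sin(49.1) = 0.755853
  n2 = 1.399 * 0.920505 / 0.755853 = 1.7038

1.7038


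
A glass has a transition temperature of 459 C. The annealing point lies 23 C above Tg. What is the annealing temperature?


The annealing temperature is Tg plus the offset:
  T_anneal = 459 + 23 = 482 C

482 C


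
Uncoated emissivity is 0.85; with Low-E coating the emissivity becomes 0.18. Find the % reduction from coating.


Percentage reduction = (1 - coated/uncoated) * 100
  Ratio = 0.18 / 0.85 = 0.2118
  Reduction = (1 - 0.2118) * 100 = 78.8%

78.8%


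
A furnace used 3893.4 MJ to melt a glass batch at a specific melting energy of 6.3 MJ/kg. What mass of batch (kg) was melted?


Rearrange E = m * s for m:
  m = E / s
  m = 3893.4 / 6.3 = 618.0 kg

618.0 kg


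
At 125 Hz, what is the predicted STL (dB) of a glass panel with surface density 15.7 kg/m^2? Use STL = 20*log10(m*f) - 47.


Mass law: STL = 20 * log10(m * f) - 47
  m * f = 15.7 * 125 = 1962.5
  log10(1962.5) = 3.29281
  STL = 20 * 3.29281 - 47 = 65.8562 - 47 = 18.9 dB

18.9 dB


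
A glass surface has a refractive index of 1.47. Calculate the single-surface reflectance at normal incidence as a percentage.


Fresnel reflectance at normal incidence:
  R = ((n - 1)/(n + 1))^2
  (n - 1)/(n + 1) = (1.47 - 1)/(1.47 + 1) = 0.190283
  R = 0.190283^2 = 0.0362076
  R(%) = 0.0362076 * 100 = 3.621%

3.621%


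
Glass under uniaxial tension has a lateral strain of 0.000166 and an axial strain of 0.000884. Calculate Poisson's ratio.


Poisson's ratio: nu = lateral strain / axial strain
  nu = 0.000166 / 0.000884 = 0.1878

0.1878


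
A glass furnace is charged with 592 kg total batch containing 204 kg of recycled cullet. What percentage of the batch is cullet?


Cullet ratio = (cullet mass / total batch mass) * 100
  Ratio = 204 / 592 * 100 = 34.46%

34.46%


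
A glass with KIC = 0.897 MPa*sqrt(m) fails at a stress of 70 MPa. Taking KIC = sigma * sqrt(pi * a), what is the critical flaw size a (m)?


Rearrange KIC = sigma * sqrt(pi * a):
  sqrt(pi * a) = KIC / sigma
  sqrt(pi * a) = 0.897 / 70 = 0.012814
  a = (KIC / sigma)^2 / pi
  a = 0.012814^2 / pi = 0.0000523 m

0.0000523 m


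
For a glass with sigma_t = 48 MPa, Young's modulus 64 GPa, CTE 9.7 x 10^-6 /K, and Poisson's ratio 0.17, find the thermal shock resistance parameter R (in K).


Thermal shock resistance: R = sigma * (1 - nu) / (E * alpha)
  Numerator = 48 * (1 - 0.17) = 39.84
  Denominator = 64 * 1000 * (9.7 x 10^-6) = 0.6208
  R = 39.84 / 0.6208 = 64.2 K

64.2 K


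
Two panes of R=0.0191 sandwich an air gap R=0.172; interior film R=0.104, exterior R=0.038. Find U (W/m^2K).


Total thermal resistance (series):
  R_total = R_in + R_glass + R_air + R_glass + R_out
  R_total = 0.104 + 0.0191 + 0.172 + 0.0191 + 0.038 = 0.3522 m^2K/W
U-value = 1 / R_total = 1 / 0.3522 = 2.839 W/m^2K

2.839 W/m^2K


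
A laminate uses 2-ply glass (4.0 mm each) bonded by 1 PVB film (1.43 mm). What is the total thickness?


Total thickness = glass contribution + PVB contribution
  Glass: 2 * 4.0 = 8.0 mm
  PVB: 1 * 1.43 = 1.43 mm
  Total = 8.0 + 1.43 = 9.43 mm

9.43 mm


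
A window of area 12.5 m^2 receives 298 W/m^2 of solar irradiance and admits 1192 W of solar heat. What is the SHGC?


Rearrange Q = Area * SHGC * Irradiance:
  SHGC = Q / (Area * Irradiance)
  SHGC = 1192 / (12.5 * 298) = 0.32

0.32


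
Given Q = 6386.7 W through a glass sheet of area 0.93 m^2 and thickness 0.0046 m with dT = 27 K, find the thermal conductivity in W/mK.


Fourier's law rearranged: k = Q * t / (A * dT)
  Numerator = 6386.7 * 0.0046 = 29.37882
  Denominator = 0.93 * 27 = 25.11
  k = 29.37882 / 25.11 = 1.17 W/mK

1.17 W/mK


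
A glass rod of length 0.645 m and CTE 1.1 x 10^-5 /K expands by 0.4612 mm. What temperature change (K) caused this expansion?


Rearrange dL = alpha * L0 * dT for dT:
  dT = dL / (alpha * L0)
  dL (m) = 0.4612 / 1000 = 0.0004612
  dT = 0.0004612 / ((1.1 x 10^-5) * 0.645) = 65.0 K

65.0 K


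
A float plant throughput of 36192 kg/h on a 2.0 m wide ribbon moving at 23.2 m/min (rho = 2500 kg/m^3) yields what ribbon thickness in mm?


Ribbon cross-section from mass balance:
  Volume rate = throughput / density = 36192 / 2500 = 14.4768 m^3/h
  thickness = volume rate / (speed * 60 * width), i.e.
  thickness = throughput / (60 * speed * width * density) * 1000
  thickness = 36192 / (60 * 23.2 * 2.0 * 2500) * 1000 = 5.2 mm

5.2 mm
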